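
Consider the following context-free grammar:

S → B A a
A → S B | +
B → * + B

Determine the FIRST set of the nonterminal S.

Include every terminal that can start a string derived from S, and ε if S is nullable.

We compute FIRST(S) using the standard algorithm.
FIRST(A) = {*, +}
FIRST(B) = {*}
FIRST(S) = {*}
Therefore, FIRST(S) = {*}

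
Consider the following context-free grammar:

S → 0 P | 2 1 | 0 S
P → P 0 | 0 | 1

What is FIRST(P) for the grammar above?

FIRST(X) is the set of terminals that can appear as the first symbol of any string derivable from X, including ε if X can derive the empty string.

We compute FIRST(P) using the standard algorithm.
FIRST(P) = {0, 1}
FIRST(S) = {0, 2}
Therefore, FIRST(P) = {0, 1}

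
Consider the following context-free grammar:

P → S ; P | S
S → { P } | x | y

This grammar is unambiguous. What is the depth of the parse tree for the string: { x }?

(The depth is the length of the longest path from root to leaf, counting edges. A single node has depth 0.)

4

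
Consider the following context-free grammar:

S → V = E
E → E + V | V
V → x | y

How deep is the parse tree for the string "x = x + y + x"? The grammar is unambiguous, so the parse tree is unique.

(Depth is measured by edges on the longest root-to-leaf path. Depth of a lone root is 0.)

5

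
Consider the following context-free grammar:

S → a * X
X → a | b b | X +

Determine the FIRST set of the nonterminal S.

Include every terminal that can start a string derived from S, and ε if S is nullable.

We compute FIRST(S) using the standard algorithm.
FIRST(S) = {a}
FIRST(X) = {a, b}
Therefore, FIRST(S) = {a}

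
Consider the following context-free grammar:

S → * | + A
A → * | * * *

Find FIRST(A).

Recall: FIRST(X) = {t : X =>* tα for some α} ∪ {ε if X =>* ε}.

We compute FIRST(A) using the standard algorithm.
FIRST(A) = {*}
FIRST(S) = {*, +}
Therefore, FIRST(A) = {*}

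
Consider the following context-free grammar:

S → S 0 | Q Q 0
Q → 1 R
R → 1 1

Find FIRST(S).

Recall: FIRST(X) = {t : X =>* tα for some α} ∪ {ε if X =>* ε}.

We compute FIRST(S) using the standard algorithm.
FIRST(Q) = {1}
FIRST(R) = {1}
FIRST(S) = {1}
Therefore, FIRST(S) = {1}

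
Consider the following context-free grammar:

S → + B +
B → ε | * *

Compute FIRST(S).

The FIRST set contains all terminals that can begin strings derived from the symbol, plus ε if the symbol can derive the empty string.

We compute FIRST(S) using the standard algorithm.
FIRST(B) = {*, ε}
FIRST(S) = {+}
Therefore, FIRST(S) = {+}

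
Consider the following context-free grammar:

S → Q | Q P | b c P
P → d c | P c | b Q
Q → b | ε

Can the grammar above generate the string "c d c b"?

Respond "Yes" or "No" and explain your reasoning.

No - no valid derivation exists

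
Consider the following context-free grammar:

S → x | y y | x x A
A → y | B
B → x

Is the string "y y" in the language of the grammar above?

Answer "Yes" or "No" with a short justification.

Yes - a valid derivation exists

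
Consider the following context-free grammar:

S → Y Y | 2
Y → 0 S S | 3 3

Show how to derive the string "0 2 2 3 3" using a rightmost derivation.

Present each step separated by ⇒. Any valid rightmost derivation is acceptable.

S ⇒ Y Y ⇒ Y 3 3 ⇒ 0 S S 3 3 ⇒ 0 S 2 3 3 ⇒ 0 2 2 3 3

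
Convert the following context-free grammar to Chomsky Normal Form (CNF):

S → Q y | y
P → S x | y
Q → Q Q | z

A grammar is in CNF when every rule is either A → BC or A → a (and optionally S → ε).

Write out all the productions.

TY → y; S → y; TX → x; P → y; Q → z; S → Q TY; P → S TX; Q → Q Q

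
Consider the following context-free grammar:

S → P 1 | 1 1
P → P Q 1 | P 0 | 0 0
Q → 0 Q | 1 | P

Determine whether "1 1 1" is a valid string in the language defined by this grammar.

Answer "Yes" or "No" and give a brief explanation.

No - no valid derivation exists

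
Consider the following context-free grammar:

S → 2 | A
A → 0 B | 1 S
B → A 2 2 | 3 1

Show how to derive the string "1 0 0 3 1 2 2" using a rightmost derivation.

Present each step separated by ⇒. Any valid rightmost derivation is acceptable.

S ⇒ A ⇒ 1 S ⇒ 1 A ⇒ 1 0 B ⇒ 1 0 A 2 2 ⇒ 1 0 0 B 2 2 ⇒ 1 0 0 3 1 2 2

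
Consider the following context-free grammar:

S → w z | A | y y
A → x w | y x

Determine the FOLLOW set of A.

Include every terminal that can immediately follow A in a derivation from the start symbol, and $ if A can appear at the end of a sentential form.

We compute FOLLOW(A) using the standard algorithm.
FOLLOW(S) starts with {$}.
FIRST(A) = {x, y}
FIRST(S) = {w, x, y}
FOLLOW(A) = {$}
FOLLOW(S) = {$}
Therefore, FOLLOW(A) = {$}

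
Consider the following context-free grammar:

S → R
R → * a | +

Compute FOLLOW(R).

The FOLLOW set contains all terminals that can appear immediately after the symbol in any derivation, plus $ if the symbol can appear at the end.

We compute FOLLOW(R) using the standard algorithm.
FOLLOW(S) starts with {$}.
FIRST(R) = {*, +}
FIRST(S) = {*, +}
FOLLOW(R) = {$}
FOLLOW(S) = {$}
Therefore, FOLLOW(R) = {$}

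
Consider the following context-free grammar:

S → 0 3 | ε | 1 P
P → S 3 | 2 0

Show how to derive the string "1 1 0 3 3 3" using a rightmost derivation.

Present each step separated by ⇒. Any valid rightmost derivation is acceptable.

S ⇒ 1 P ⇒ 1 S 3 ⇒ 1 1 P 3 ⇒ 1 1 S 3 3 ⇒ 1 1 0 3 3 3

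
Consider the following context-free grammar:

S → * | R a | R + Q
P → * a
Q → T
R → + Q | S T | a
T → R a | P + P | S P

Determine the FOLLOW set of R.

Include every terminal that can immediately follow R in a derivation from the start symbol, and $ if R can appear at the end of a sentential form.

We compute FOLLOW(R) using the standard algorithm.
FOLLOW(S) starts with {$}.
FIRST(P) = {*}
FIRST(Q) = {*, +, a}
FIRST(R) = {*, +, a}
FIRST(S) = {*, +, a}
FIRST(T) = {*, +, a}
FOLLOW(P) = {$, *, +, a}
FOLLOW(Q) = {$, *, +, a}
FOLLOW(R) = {+, a}
FOLLOW(S) = {$, *, +, a}
FOLLOW(T) = {$, *, +, a}
Therefore, FOLLOW(R) = {+, a}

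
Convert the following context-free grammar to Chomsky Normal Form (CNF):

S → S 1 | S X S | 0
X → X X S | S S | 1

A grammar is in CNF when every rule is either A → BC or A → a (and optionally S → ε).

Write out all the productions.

T1 → 1; S → 0; X → 1; S → S T1; S → S X0; X0 → X S; X → X X1; X1 → X S; X → S S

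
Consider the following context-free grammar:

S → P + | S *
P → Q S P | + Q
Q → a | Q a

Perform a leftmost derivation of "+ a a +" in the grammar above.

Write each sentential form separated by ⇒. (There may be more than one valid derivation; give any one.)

S ⇒ P + ⇒ + Q + ⇒ + Q a + ⇒ + a a +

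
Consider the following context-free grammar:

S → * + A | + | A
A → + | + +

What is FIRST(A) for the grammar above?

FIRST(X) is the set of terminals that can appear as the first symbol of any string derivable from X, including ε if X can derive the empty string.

We compute FIRST(A) using the standard algorithm.
FIRST(A) = {+}
FIRST(S) = {*, +}
Therefore, FIRST(A) = {+}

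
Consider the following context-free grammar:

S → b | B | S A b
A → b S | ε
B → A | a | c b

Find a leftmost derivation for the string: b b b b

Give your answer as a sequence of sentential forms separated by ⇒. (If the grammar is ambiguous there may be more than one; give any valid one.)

S ⇒ S A b ⇒ S A b A b ⇒ S A b A b A b ⇒ b A b A b A b ⇒ b b A b A b ⇒ b b b A b ⇒ b b b b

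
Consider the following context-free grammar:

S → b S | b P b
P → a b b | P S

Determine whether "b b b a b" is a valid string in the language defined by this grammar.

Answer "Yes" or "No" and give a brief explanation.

No - no valid derivation exists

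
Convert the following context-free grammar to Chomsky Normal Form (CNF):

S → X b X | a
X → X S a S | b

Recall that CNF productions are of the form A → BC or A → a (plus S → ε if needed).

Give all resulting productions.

TB → b; S → a; TA → a; X → b; S → X X0; X0 → TB X; X → X X1; X1 → S X2; X2 → TA S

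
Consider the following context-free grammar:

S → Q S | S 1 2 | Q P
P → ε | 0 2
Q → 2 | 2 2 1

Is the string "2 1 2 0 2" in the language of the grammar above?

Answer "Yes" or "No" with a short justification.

No - no valid derivation exists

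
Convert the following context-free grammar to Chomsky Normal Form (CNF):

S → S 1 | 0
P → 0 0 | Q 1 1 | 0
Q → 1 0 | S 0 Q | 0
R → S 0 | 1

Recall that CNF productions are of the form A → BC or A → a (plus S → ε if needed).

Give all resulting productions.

T1 → 1; S → 0; T0 → 0; P → 0; Q → 0; R → 1; S → S T1; P → T0 T0; P → Q X0; X0 → T1 T1; Q → T1 T0; Q → S X1; X1 → T0 Q; R → S T0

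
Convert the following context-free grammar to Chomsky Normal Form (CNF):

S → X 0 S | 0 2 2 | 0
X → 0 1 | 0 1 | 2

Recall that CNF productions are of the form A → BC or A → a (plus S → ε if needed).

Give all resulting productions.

T0 → 0; T2 → 2; S → 0; T1 → 1; X → 2; S → X X0; X0 → T0 S; S → T0 X1; X1 → T2 T2; X → T0 T1; X → T0 T1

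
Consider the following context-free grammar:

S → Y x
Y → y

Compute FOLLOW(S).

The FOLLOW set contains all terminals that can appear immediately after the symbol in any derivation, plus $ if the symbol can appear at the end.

We compute FOLLOW(S) using the standard algorithm.
FOLLOW(S) starts with {$}.
FIRST(S) = {y}
FIRST(Y) = {y}
FOLLOW(S) = {$}
FOLLOW(Y) = {x}
Therefore, FOLLOW(S) = {$}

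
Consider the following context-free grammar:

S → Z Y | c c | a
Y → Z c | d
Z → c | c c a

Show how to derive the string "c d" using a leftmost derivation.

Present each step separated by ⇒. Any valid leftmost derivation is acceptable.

S ⇒ Z Y ⇒ c Y ⇒ c d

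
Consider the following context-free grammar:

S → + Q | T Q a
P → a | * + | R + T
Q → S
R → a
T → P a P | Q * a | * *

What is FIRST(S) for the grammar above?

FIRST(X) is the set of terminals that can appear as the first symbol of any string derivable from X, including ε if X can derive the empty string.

We compute FIRST(S) using the standard algorithm.
FIRST(P) = {*, a}
FIRST(Q) = {*, +, a}
FIRST(R) = {a}
FIRST(S) = {*, +, a}
FIRST(T) = {*, +, a}
Therefore, FIRST(S) = {*, +, a}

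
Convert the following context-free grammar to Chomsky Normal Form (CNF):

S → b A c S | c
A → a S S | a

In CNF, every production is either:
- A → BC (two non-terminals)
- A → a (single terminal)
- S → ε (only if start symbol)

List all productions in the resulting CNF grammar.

TB → b; TC → c; S → c; TA → a; A → a; S → TB X0; X0 → A X1; X1 → TC S; A → TA X2; X2 → S S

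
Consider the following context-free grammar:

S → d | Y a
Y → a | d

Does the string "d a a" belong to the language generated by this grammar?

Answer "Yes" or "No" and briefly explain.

No - no valid derivation exists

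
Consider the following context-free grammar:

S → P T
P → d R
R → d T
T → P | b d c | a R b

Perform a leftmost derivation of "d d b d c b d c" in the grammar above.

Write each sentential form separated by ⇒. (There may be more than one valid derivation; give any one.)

S ⇒ P T ⇒ d R T ⇒ d d T T ⇒ d d b d c T ⇒ d d b d c b d c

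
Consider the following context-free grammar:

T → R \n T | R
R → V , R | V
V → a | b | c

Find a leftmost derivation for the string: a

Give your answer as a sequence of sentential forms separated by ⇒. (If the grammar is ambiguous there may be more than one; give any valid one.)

T ⇒ R ⇒ V ⇒ a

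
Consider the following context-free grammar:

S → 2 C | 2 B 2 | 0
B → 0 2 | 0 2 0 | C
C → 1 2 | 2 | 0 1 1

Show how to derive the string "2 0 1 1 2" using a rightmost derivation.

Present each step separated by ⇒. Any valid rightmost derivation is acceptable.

S ⇒ 2 B 2 ⇒ 2 C 2 ⇒ 2 0 1 1 2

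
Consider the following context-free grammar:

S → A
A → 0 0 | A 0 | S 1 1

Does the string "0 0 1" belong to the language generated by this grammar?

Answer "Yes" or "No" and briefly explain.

No - no valid derivation exists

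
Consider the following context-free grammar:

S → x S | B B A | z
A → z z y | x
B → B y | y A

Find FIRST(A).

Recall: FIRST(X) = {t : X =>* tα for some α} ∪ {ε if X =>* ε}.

We compute FIRST(A) using the standard algorithm.
FIRST(A) = {x, z}
FIRST(B) = {y}
FIRST(S) = {x, y, z}
Therefore, FIRST(A) = {x, z}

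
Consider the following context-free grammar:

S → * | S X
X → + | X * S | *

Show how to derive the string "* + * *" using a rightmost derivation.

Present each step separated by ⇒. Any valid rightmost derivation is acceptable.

S ⇒ S X ⇒ S X * S ⇒ S X * * ⇒ S + * * ⇒ * + * *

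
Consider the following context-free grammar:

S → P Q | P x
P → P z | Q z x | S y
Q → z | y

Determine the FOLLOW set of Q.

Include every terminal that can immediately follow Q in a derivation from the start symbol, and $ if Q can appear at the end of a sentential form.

We compute FOLLOW(Q) using the standard algorithm.
FOLLOW(S) starts with {$}.
FIRST(P) = {y, z}
FIRST(Q) = {y, z}
FIRST(S) = {y, z}
FOLLOW(P) = {x, y, z}
FOLLOW(Q) = {$, y, z}
FOLLOW(S) = {$, y}
Therefore, FOLLOW(Q) = {$, y, z}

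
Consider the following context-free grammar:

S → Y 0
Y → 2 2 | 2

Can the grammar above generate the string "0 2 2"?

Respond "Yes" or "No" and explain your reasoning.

No - no valid derivation exists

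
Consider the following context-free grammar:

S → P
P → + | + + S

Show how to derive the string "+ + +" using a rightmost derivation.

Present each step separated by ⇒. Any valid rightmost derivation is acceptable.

S ⇒ P ⇒ + + S ⇒ + + P ⇒ + + +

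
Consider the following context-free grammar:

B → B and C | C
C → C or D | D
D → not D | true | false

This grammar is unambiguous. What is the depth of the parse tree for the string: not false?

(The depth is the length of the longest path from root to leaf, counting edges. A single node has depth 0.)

4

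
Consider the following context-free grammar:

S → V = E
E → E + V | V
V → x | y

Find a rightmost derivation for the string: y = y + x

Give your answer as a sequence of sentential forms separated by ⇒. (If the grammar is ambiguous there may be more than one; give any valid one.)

S ⇒ V = E ⇒ V = E + V ⇒ V = E + x ⇒ V = V + x ⇒ V = y + x ⇒ y = y + x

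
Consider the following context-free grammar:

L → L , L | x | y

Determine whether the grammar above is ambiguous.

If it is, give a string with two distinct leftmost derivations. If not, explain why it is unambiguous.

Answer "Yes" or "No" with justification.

Yes - the string 'y , x , y , y , x , x' has two distinct leftmost derivations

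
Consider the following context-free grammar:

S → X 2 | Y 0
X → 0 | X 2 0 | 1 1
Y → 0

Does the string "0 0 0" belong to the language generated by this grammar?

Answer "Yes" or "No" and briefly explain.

No - no valid derivation exists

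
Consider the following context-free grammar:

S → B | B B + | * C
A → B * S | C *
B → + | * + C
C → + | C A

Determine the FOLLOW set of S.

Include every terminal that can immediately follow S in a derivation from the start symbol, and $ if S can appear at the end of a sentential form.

We compute FOLLOW(S) using the standard algorithm.
FOLLOW(S) starts with {$}.
FIRST(A) = {*, +}
FIRST(B) = {*, +}
FIRST(C) = {+}
FIRST(S) = {*, +}
FOLLOW(A) = {$, *, +}
FOLLOW(B) = {$, *, +}
FOLLOW(C) = {$, *, +}
FOLLOW(S) = {$, *, +}
Therefore, FOLLOW(S) = {$, *, +}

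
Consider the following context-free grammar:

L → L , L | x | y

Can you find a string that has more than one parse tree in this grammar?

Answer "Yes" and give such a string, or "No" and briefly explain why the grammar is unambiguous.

Yes - the string 'x , y , x , y , x' has two distinct parse trees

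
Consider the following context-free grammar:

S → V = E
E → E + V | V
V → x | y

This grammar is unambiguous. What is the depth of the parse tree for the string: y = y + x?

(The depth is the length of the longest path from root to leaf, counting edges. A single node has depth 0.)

4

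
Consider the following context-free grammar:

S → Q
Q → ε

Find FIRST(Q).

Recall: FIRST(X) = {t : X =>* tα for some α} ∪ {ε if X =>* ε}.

We compute FIRST(Q) using the standard algorithm.
FIRST(Q) = {ε}
FIRST(S) = {ε}
Therefore, FIRST(Q) = {ε}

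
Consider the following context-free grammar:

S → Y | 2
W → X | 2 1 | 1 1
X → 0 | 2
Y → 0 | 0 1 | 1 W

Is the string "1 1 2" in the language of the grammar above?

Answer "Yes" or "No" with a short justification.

No - no valid derivation exists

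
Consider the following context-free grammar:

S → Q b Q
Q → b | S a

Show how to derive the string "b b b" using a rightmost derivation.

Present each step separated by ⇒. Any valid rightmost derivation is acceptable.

S ⇒ Q b Q ⇒ Q b b ⇒ b b b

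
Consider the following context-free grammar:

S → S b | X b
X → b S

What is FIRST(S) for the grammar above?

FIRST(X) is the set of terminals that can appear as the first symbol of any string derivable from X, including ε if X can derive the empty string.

We compute FIRST(S) using the standard algorithm.
FIRST(S) = {b}
FIRST(X) = {b}
Therefore, FIRST(S) = {b}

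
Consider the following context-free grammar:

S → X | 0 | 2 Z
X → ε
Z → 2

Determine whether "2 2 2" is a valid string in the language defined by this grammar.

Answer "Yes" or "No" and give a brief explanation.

No - no valid derivation exists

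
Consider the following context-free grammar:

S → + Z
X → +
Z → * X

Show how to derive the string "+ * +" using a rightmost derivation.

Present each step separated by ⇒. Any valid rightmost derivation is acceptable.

S ⇒ + Z ⇒ + * X ⇒ + * +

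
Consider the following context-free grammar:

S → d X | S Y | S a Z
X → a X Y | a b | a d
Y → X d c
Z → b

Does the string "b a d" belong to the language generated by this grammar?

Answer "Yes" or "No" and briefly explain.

No - no valid derivation exists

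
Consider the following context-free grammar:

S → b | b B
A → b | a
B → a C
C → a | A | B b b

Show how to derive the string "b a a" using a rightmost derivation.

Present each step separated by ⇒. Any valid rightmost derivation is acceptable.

S ⇒ b B ⇒ b a C ⇒ b a a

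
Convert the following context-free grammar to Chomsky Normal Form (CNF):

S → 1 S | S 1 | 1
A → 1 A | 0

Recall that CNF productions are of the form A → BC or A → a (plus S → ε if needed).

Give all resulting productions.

T1 → 1; S → 1; A → 0; S → T1 S; S → S T1; A → T1 A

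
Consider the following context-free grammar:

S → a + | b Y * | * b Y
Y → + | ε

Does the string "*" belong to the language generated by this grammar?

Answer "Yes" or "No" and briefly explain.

No - no valid derivation exists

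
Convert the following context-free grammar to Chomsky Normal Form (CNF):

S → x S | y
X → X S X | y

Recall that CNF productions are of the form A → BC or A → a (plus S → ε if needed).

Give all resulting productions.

TX → x; S → y; X → y; S → TX S; X → X X0; X0 → S X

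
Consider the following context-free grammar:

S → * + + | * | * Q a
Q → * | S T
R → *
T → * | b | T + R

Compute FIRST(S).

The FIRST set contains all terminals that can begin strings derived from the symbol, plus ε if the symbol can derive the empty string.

We compute FIRST(S) using the standard algorithm.
FIRST(Q) = {*}
FIRST(R) = {*}
FIRST(S) = {*}
FIRST(T) = {*, b}
Therefore, FIRST(S) = {*}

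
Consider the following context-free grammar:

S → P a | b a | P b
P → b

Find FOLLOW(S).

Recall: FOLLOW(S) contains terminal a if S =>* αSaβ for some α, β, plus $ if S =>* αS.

We compute FOLLOW(S) using the standard algorithm.
FOLLOW(S) starts with {$}.
FIRST(P) = {b}
FIRST(S) = {b}
FOLLOW(P) = {a, b}
FOLLOW(S) = {$}
Therefore, FOLLOW(S) = {$}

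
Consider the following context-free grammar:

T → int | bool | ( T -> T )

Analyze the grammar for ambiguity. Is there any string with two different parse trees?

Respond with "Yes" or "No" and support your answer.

No - the grammar is unambiguous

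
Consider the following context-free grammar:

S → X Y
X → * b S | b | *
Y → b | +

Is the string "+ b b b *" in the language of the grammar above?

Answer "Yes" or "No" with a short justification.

No - no valid derivation exists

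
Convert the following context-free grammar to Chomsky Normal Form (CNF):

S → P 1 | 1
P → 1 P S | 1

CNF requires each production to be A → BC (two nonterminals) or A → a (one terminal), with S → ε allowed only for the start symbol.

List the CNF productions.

T1 → 1; S → 1; P → 1; S → P T1; P → T1 X0; X0 → P S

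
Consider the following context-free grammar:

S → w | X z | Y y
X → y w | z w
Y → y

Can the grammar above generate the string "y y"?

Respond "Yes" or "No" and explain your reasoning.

Yes - a valid derivation exists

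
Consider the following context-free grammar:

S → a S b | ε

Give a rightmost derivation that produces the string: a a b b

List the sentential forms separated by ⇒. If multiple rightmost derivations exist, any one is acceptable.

S ⇒ a S b ⇒ a a S b b ⇒ a a b b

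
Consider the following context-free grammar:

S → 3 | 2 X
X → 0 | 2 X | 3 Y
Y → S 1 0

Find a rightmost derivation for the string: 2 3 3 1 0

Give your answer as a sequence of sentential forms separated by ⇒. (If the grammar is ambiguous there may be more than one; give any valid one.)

S ⇒ 2 X ⇒ 2 3 Y ⇒ 2 3 S 1 0 ⇒ 2 3 3 1 0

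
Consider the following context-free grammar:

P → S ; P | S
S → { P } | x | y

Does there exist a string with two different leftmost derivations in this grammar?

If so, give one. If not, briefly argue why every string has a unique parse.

No - every string in the language has a unique leftmost derivation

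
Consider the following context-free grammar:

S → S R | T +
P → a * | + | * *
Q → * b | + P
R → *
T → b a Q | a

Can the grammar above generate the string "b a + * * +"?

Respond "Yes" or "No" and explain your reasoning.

Yes - a valid derivation exists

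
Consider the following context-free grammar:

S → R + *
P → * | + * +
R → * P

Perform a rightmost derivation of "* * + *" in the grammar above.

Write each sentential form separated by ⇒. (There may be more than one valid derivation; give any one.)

S ⇒ R + * ⇒ * P + * ⇒ * * + *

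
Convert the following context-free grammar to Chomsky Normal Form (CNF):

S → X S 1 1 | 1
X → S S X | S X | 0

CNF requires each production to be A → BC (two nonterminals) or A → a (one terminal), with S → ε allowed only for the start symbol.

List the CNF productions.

T1 → 1; S → 1; X → 0; S → X X0; X0 → S X1; X1 → T1 T1; X → S X2; X2 → S X; X → S X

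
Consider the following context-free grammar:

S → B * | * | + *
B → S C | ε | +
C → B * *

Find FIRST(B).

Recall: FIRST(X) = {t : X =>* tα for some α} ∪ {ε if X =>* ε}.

We compute FIRST(B) using the standard algorithm.
FIRST(B) = {*, +, ε}
FIRST(C) = {*, +}
FIRST(S) = {*, +}
Therefore, FIRST(B) = {*, +, ε}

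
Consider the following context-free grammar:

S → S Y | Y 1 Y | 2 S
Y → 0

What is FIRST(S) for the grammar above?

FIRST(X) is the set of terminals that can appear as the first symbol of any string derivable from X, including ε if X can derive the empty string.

We compute FIRST(S) using the standard algorithm.
FIRST(S) = {0, 2}
FIRST(Y) = {0}
Therefore, FIRST(S) = {0, 2}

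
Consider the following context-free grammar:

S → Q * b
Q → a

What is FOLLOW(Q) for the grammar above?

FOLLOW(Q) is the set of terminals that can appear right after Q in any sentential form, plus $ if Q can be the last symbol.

We compute FOLLOW(Q) using the standard algorithm.
FOLLOW(S) starts with {$}.
FIRST(Q) = {a}
FIRST(S) = {a}
FOLLOW(Q) = {*}
FOLLOW(S) = {$}
Therefore, FOLLOW(Q) = {*}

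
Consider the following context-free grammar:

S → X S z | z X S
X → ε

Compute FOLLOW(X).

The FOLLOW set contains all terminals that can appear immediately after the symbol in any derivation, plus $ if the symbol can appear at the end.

We compute FOLLOW(X) using the standard algorithm.
FOLLOW(S) starts with {$}.
FIRST(S) = {z}
FIRST(X) = {ε}
FOLLOW(S) = {$, z}
FOLLOW(X) = {z}
Therefore, FOLLOW(X) = {z}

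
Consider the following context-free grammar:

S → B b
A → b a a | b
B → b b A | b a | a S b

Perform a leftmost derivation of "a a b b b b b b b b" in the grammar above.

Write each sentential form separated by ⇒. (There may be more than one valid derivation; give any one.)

S ⇒ B b ⇒ a S b b ⇒ a B b b b ⇒ a a S b b b b ⇒ a a B b b b b b ⇒ a a b b A b b b b b ⇒ a a b b b b b b b b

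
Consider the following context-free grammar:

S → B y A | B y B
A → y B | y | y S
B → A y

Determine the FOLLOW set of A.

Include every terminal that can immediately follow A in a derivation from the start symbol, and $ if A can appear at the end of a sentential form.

We compute FOLLOW(A) using the standard algorithm.
FOLLOW(S) starts with {$}.
FIRST(A) = {y}
FIRST(B) = {y}
FIRST(S) = {y}
FOLLOW(A) = {$, y}
FOLLOW(B) = {$, y}
FOLLOW(S) = {$, y}
Therefore, FOLLOW(A) = {$, y}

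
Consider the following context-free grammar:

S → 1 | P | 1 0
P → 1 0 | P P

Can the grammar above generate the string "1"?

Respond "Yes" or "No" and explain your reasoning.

Yes - a valid derivation exists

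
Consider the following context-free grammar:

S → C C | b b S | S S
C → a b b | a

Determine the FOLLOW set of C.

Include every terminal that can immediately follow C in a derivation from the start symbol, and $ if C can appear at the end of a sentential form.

We compute FOLLOW(C) using the standard algorithm.
FOLLOW(S) starts with {$}.
FIRST(C) = {a}
FIRST(S) = {a, b}
FOLLOW(C) = {$, a, b}
FOLLOW(S) = {$, a, b}
Therefore, FOLLOW(C) = {$, a, b}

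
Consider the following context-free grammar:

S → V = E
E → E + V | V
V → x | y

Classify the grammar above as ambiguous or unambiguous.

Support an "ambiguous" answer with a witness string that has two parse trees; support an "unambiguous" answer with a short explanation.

Unambiguous - every string in the language has a unique parse tree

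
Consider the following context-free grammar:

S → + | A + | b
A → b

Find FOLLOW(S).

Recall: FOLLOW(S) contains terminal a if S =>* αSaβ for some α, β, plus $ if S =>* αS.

We compute FOLLOW(S) using the standard algorithm.
FOLLOW(S) starts with {$}.
FIRST(A) = {b}
FIRST(S) = {+, b}
FOLLOW(A) = {+}
FOLLOW(S) = {$}
Therefore, FOLLOW(S) = {$}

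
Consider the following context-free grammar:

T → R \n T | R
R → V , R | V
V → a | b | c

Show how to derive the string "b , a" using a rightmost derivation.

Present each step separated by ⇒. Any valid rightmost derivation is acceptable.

T ⇒ R ⇒ V , R ⇒ V , V ⇒ V , a ⇒ b , a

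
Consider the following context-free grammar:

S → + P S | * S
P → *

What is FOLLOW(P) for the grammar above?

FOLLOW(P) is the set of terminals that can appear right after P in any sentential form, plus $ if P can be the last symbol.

We compute FOLLOW(P) using the standard algorithm.
FOLLOW(S) starts with {$}.
FIRST(P) = {*}
FIRST(S) = {*, +}
FOLLOW(P) = {*, +}
FOLLOW(S) = {$}
Therefore, FOLLOW(P) = {*, +}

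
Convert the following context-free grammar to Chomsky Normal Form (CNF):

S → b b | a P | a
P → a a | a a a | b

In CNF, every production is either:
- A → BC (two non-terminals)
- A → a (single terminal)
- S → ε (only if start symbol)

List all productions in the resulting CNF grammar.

TB → b; TA → a; S → a; P → b; S → TB TB; S → TA P; P → TA TA; P → TA X0; X0 → TA TA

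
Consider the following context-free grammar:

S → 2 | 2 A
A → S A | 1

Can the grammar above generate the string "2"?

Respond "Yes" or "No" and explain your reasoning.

Yes - a valid derivation exists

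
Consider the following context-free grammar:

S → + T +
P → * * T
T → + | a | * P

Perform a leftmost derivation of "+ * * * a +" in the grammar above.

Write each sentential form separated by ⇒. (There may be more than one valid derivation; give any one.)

S ⇒ + T + ⇒ + * P + ⇒ + * * * T + ⇒ + * * * a +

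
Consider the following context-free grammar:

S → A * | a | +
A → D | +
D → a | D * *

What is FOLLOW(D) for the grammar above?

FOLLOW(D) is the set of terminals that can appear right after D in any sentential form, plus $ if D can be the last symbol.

We compute FOLLOW(D) using the standard algorithm.
FOLLOW(S) starts with {$}.
FIRST(A) = {+, a}
FIRST(D) = {a}
FIRST(S) = {+, a}
FOLLOW(A) = {*}
FOLLOW(D) = {*}
FOLLOW(S) = {$}
Therefore, FOLLOW(D) = {*}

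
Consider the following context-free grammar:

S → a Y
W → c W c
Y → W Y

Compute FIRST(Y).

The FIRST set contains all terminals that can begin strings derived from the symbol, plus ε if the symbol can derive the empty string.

We compute FIRST(Y) using the standard algorithm.
FIRST(S) = {a}
FIRST(W) = {c}
FIRST(Y) = {c}
Therefore, FIRST(Y) = {c}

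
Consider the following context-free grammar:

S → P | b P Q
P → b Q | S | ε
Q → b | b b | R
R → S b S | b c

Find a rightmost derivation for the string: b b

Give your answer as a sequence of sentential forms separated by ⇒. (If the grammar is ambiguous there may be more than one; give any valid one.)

S ⇒ P ⇒ b Q ⇒ b b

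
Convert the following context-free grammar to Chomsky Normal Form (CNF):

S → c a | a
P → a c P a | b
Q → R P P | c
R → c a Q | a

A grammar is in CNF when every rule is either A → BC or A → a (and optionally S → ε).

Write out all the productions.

TC → c; TA → a; S → a; P → b; Q → c; R → a; S → TC TA; P → TA X0; X0 → TC X1; X1 → P TA; Q → R X2; X2 → P P; R → TC X3; X3 → TA Q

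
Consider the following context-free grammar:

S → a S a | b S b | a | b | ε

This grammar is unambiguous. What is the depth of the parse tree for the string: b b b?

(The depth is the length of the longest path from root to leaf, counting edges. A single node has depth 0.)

2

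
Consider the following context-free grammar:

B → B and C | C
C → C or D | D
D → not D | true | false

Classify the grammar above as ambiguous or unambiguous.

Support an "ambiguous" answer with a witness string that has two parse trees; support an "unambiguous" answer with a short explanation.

Unambiguous - every string in the language has a unique parse tree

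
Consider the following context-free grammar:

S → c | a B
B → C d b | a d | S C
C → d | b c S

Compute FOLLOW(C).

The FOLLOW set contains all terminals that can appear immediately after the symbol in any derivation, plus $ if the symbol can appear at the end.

We compute FOLLOW(C) using the standard algorithm.
FOLLOW(S) starts with {$}.
FIRST(B) = {a, b, c, d}
FIRST(C) = {b, d}
FIRST(S) = {a, c}
FOLLOW(B) = {$, b, d}
FOLLOW(C) = {$, b, d}
FOLLOW(S) = {$, b, d}
Therefore, FOLLOW(C) = {$, b, d}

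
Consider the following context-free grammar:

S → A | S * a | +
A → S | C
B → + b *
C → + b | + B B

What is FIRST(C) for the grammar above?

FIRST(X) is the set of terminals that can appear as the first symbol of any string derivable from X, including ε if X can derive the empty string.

We compute FIRST(C) using the standard algorithm.
FIRST(A) = {+}
FIRST(B) = {+}
FIRST(C) = {+}
FIRST(S) = {+}
Therefore, FIRST(C) = {+}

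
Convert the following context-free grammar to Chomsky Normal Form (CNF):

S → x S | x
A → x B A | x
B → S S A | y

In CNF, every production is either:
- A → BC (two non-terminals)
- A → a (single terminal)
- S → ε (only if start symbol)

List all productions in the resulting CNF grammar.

TX → x; S → x; A → x; B → y; S → TX S; A → TX X0; X0 → B A; B → S X1; X1 → S A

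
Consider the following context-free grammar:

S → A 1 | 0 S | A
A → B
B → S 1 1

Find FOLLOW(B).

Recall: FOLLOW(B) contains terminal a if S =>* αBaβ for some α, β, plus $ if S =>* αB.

We compute FOLLOW(B) using the standard algorithm.
FOLLOW(S) starts with {$}.
FIRST(A) = {0}
FIRST(B) = {0}
FIRST(S) = {0}
FOLLOW(A) = {$, 1}
FOLLOW(B) = {$, 1}
FOLLOW(S) = {$, 1}
Therefore, FOLLOW(B) = {$, 1}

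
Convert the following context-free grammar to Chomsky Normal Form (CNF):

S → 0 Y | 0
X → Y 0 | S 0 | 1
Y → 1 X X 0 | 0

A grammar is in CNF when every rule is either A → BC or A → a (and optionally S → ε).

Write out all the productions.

T0 → 0; S → 0; X → 1; T1 → 1; Y → 0; S → T0 Y; X → Y T0; X → S T0; Y → T1 X0; X0 → X X1; X1 → X T0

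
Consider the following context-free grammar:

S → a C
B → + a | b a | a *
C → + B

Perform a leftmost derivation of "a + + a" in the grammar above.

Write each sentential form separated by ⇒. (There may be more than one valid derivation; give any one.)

S ⇒ a C ⇒ a + B ⇒ a + + a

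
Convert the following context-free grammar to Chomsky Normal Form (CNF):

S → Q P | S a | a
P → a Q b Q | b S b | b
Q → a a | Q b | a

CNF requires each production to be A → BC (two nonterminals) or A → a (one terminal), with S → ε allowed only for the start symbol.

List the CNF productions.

TA → a; S → a; TB → b; P → b; Q → a; S → Q P; S → S TA; P → TA X0; X0 → Q X1; X1 → TB Q; P → TB X2; X2 → S TB; Q → TA TA; Q → Q TB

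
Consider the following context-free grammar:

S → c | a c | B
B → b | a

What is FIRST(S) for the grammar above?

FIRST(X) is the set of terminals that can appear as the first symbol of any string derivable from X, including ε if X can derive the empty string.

We compute FIRST(S) using the standard algorithm.
FIRST(B) = {a, b}
FIRST(S) = {a, b, c}
Therefore, FIRST(S) = {a, b, c}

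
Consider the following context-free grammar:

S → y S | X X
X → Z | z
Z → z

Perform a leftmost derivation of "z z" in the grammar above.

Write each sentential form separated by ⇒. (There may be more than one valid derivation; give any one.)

S ⇒ X X ⇒ z X ⇒ z z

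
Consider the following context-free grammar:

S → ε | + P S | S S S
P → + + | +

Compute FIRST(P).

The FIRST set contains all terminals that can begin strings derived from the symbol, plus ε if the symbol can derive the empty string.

We compute FIRST(P) using the standard algorithm.
FIRST(P) = {+}
FIRST(S) = {+, ε}
Therefore, FIRST(P) = {+}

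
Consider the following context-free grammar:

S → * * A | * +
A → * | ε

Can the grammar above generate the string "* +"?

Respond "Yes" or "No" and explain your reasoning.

Yes - a valid derivation exists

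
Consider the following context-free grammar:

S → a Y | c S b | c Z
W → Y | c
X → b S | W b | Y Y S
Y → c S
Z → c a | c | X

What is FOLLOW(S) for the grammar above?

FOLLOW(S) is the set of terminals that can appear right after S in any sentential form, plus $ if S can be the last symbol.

We compute FOLLOW(S) using the standard algorithm.
FOLLOW(S) starts with {$}.
FIRST(S) = {a, c}
FIRST(W) = {c}
FIRST(X) = {b, c}
FIRST(Y) = {c}
FIRST(Z) = {b, c}
FOLLOW(S) = {$, a, b, c}
FOLLOW(W) = {b}
FOLLOW(X) = {$, a, b, c}
FOLLOW(Y) = {$, a, b, c}
FOLLOW(Z) = {$, a, b, c}
Therefore, FOLLOW(S) = {$, a, b, c}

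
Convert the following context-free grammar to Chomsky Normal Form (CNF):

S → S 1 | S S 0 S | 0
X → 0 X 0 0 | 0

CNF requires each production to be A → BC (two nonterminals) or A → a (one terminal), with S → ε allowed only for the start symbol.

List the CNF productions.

T1 → 1; T0 → 0; S → 0; X → 0; S → S T1; S → S X0; X0 → S X1; X1 → T0 S; X → T0 X2; X2 → X X3; X3 → T0 T0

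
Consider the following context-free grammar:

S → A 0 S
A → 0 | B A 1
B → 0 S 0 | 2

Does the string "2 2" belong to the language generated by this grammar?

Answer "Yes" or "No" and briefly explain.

No - no valid derivation exists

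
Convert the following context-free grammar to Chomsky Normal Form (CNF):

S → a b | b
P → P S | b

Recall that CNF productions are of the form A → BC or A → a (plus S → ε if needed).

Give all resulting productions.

TA → a; TB → b; S → b; P → b; S → TA TB; P → P S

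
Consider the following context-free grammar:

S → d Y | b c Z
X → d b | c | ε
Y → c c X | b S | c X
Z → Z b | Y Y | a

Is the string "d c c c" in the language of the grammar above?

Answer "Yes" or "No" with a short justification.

Yes - a valid derivation exists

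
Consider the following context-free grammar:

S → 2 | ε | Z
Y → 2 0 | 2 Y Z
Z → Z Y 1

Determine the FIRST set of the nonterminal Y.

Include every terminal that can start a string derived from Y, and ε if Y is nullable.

We compute FIRST(Y) using the standard algorithm.
FIRST(S) = {2, ε}
FIRST(Y) = {2}
FIRST(Z) = {}
Therefore, FIRST(Y) = {2}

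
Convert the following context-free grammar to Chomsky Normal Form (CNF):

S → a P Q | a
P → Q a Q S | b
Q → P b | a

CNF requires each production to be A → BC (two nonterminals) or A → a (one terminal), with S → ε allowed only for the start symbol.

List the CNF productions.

TA → a; S → a; P → b; TB → b; Q → a; S → TA X0; X0 → P Q; P → Q X1; X1 → TA X2; X2 → Q S; Q → P TB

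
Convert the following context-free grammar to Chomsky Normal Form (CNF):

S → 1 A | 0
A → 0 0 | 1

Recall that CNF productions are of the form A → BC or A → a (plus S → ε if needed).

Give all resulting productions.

T1 → 1; S → 0; T0 → 0; A → 1; S → T1 A; A → T0 T0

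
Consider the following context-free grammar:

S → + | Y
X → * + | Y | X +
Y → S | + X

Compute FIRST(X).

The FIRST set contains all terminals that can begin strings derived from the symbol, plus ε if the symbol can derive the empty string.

We compute FIRST(X) using the standard algorithm.
FIRST(S) = {+}
FIRST(X) = {*, +}
FIRST(Y) = {+}
Therefore, FIRST(X) = {*, +}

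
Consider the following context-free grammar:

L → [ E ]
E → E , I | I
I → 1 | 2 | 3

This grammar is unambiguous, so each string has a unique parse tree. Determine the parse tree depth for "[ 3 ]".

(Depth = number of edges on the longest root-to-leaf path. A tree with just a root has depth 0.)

3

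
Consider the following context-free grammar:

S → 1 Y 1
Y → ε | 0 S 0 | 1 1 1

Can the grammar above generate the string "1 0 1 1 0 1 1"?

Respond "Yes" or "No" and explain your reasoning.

No - no valid derivation exists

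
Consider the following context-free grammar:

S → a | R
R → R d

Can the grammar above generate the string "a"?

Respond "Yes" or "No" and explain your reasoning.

Yes - a valid derivation exists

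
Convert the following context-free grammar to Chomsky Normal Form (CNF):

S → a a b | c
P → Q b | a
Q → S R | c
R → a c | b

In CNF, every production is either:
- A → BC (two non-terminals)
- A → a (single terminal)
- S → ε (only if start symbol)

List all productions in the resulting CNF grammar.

TA → a; TB → b; S → c; P → a; Q → c; TC → c; R → b; S → TA X0; X0 → TA TB; P → Q TB; Q → S R; R → TA TC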